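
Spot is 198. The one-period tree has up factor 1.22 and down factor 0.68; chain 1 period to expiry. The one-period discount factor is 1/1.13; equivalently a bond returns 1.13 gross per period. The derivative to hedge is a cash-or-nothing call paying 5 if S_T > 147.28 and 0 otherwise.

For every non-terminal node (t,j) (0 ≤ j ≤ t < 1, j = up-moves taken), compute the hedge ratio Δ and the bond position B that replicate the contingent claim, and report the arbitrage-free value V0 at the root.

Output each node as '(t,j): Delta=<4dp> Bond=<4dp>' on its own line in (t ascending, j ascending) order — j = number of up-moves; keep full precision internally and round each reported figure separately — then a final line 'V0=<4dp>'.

No-arbitrage ⇒ martingale measure with p* = (R−d)/(u−d) = 0.8333.
At expiry t=1: V(1,0)=0.0000, V(1,1)=5.0000
(0,0): S=198.0000. Δ = (V_up−V_dn)/(S_up−S_dn) = (5.0000−0.0000)/(241.5600−134.6400) = 0.0468. V = [p*·5.0000 + (1−p*)·0.0000]/1.13 = 3.6873. B = V − Δ·S = -5.5719.
Self-financing check: at every node Δ·S+B equals the discounted successor values.

(0,0): Delta=0.0468 Bond=-5.5719
V0=3.6873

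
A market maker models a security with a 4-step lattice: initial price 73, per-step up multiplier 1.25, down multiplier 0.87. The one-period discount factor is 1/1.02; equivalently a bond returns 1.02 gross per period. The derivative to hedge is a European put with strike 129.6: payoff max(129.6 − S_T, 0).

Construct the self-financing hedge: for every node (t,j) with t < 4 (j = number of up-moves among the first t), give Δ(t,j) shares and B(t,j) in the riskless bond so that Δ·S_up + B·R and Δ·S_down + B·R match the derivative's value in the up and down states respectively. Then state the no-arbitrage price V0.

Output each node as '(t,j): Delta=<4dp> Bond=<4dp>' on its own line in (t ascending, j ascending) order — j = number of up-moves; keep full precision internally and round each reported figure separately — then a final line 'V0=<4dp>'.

(0,0): Delta=-0.8984 Bond=113.4048
(1,0): Delta=-1.0000 Bond=122.1250
(1,1): Delta=-0.7900 Bond=105.7798
(2,0): Delta=-1.0000 Bond=124.5675
(2,1): Delta=-1.0000 Bond=124.5675
(2,2): Delta=-0.5659 Bond=82.3316
(3,0): Delta=-1.0000 Bond=127.0588
(3,1): Delta=-1.0000 Bond=127.0588
(3,2): Delta=-1.0000 Bond=127.0588
(3,3): Delta=-0.1026 Bond=17.9213
V0=47.8210

Under the risk-neutral measure, an up-move has probability p* = (R−d)/(u−d) = 0.3947 and values discount at R = 1.02.
Payoff layer (t=4): V(4,0)=87.7785, V(4,1)=69.5116, V(4,2)=43.2661, V(4,3)=5.5570, V(4,4)=0.0000
(3,0): S=48.0707. Δ = (V_up−V_dn)/(S_up−S_dn) = (69.5116−87.7785)/(60.0884−41.8215) = -1.0000. V = [p*·69.5116 + (1−p*)·87.7785]/1.02 = 78.9881. B = V − Δ·S = 127.0588.
(3,1): S=69.0671. Δ = (V_up−V_dn)/(S_up−S_dn) = (43.2661−69.5116)/(86.3339−60.0884) = -1.0000. V = [p*·43.2661 + (1−p*)·69.5116]/1.02 = 57.9917. B = V − Δ·S = 127.0588.
(3,2): S=99.2344. Δ = (V_up−V_dn)/(S_up−S_dn) = (5.5570−43.2661)/(124.0430−86.3339) = -1.0000. V = [p*·5.5570 + (1−p*)·43.2661]/1.02 = 27.8244. B = V − Δ·S = 127.0588.
(3,3): S=142.5781. Δ = (V_up−V_dn)/(S_up−S_dn) = (0.0000−5.5570)/(178.2227−124.0430) = -0.1026. V = [p*·0.0000 + (1−p*)·5.5570]/1.02 = 3.2975. B = V − Δ·S = 17.9213.
(2,0): S=55.2537. Δ = (V_up−V_dn)/(S_up−S_dn) = (57.9917−78.9881)/(69.0671−48.0707) = -1.0000. V = [p*·57.9917 + (1−p*)·78.9881]/1.02 = 69.3138. B = V − Δ·S = 124.5675.
(2,1): S=79.3875. Δ = (V_up−V_dn)/(S_up−S_dn) = (27.8244−57.9917)/(99.2344−69.0671) = -1.0000. V = [p*·27.8244 + (1−p*)·57.9917]/1.02 = 45.1800. B = V − Δ·S = 124.5675.
(2,2): S=114.0625. Δ = (V_up−V_dn)/(S_up−S_dn) = (3.2975−27.8244)/(142.5781−99.2344) = -0.5659. V = [p*·3.2975 + (1−p*)·27.8244]/1.02 = 17.7870. B = V − Δ·S = 82.3316.
(1,0): S=63.5100. Δ = (V_up−V_dn)/(S_up−S_dn) = (45.1800−69.3138)/(79.3875−55.2537) = -1.0000. V = [p*·45.1800 + (1−p*)·69.3138]/1.02 = 58.6150. B = V − Δ·S = 122.1250.
(1,1): S=91.2500. Δ = (V_up−V_dn)/(S_up−S_dn) = (17.7870−45.1800)/(114.0625−79.3875) = -0.7900. V = [p*·17.7870 + (1−p*)·45.1800]/1.02 = 33.6931. B = V − Δ·S = 105.7798.
(0,0): S=73.0000. Δ = (V_up−V_dn)/(S_up−S_dn) = (33.6931−58.6150)/(91.2500−63.5100) = -0.8984. V = [p*·33.6931 + (1−p*)·58.6150]/1.02 = 47.8210. B = V − Δ·S = 113.4048.
Check: Δ(0,0)·S0 + B(0,0) = 47.8210 = V0.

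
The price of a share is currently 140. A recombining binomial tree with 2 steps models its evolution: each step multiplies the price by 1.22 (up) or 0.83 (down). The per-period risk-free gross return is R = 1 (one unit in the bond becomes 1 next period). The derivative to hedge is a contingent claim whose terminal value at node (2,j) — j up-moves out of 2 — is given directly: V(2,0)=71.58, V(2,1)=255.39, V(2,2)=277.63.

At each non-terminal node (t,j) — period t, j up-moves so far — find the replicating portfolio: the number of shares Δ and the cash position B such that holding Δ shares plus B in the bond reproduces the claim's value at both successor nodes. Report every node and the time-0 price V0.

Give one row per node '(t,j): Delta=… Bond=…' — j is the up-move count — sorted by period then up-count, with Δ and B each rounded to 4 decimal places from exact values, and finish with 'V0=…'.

(0,0): Delta=2.0766 Bond=-89.5980
(1,0): Delta=4.0560 Bond=-319.6054
(1,1): Delta=0.3339 Bond=208.0587
V0=201.1253

The replicating-portfolio and risk-neutral prices coincide; use p* = (1−0.83)/(1.22−0.83) = 0.4359 for the latter.
At expiry t=2: V(2,0)=71.5800, V(2,1)=255.3900, V(2,2)=277.6300
(1,0): S=116.2000. Δ = (V_up−V_dn)/(S_up−S_dn) = (255.3900−71.5800)/(141.7640−96.4460) = 4.0560. V = [p*·255.3900 + (1−p*)·71.5800]/1 = 151.7023. B = V − Δ·S = -319.6054.
(1,1): S=170.8000. Δ = (V_up−V_dn)/(S_up−S_dn) = (277.6300−255.3900)/(208.3760−141.7640) = 0.3339. V = [p*·277.6300 + (1−p*)·255.3900]/1 = 265.0844. B = V − Δ·S = 208.0587.
(0,0): S=140.0000. Δ = (V_up−V_dn)/(S_up−S_dn) = (265.0844−151.7023)/(170.8000−116.2000) = 2.0766. V = [p*·265.0844 + (1−p*)·151.7023]/1 = 201.1253. B = V − Δ·S = -89.5980.
Root portfolio cost Δ·140+B reproduces V0=201.1253.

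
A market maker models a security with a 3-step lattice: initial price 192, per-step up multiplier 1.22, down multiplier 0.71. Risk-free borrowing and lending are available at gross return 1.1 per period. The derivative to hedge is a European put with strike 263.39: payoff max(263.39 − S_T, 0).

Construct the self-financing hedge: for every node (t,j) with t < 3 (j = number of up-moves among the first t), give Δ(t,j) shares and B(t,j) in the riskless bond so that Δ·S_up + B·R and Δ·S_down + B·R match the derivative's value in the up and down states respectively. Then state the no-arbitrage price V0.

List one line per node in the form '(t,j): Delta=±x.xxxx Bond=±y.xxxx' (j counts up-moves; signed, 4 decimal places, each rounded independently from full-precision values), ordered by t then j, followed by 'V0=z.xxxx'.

(0,0): Delta=-0.5792 Bond=145.7444
(1,0): Delta=-1.0000 Bond=217.6777
(1,1): Delta=-0.5039 Bond=142.6700
(2,0): Delta=-1.0000 Bond=239.4455
(2,1): Delta=-1.0000 Bond=239.4455
(2,2): Delta=-0.4151 Bond=131.5497
V0=34.5315

Since d<R<u, set p* = (R−d)/(u−d) = 0.7647; price each node as the discounted p*-expectation of its children.
At expiry t=3: V(3,0)=194.6711, V(3,1)=145.3096, V(3,2)=60.4913, V(3,3)=0.0000
Node (2,0) S=96.7872: V=(p*·145.3096+(1−p*)·194.6711)/1.1=142.6583; Δ=(145.3096−194.6711)/(118.0804−68.7189)=-1.0000; B=V−Δ·S=239.4455
Node (2,1) S=166.3104: V=(p*·60.4913+(1−p*)·145.3096)/1.1=73.1351; Δ=(60.4913−145.3096)/(202.8987−118.0804)=-1.0000; B=V−Δ·S=239.4455
Node (2,2) S=285.7728: V=(p*·0.0000+(1−p*)·60.4913)/1.1=12.9393; Δ=(0.0000−60.4913)/(348.6428−202.8987)=-0.4151; B=V−Δ·S=131.5497
Node (1,0) S=136.3200: V=(p*·73.1351+(1−p*)·142.6583)/1.1=81.3577; Δ=(73.1351−142.6583)/(166.3104−96.7872)=-1.0000; B=V−Δ·S=217.6777
Node (1,1) S=234.2400: V=(p*·12.9393+(1−p*)·73.1351)/1.1=24.6391; Δ=(12.9393−73.1351)/(285.7728−166.3104)=-0.5039; B=V−Δ·S=142.6700
Node (0,0) S=192.0000: V=(p*·24.6391+(1−p*)·81.3577)/1.1=34.5315; Δ=(24.6391−81.3577)/(234.2400−136.3200)=-0.5792; B=V−Δ·S=145.7444
Self-financing check: at every node Δ·S+B equals the discounted successor values.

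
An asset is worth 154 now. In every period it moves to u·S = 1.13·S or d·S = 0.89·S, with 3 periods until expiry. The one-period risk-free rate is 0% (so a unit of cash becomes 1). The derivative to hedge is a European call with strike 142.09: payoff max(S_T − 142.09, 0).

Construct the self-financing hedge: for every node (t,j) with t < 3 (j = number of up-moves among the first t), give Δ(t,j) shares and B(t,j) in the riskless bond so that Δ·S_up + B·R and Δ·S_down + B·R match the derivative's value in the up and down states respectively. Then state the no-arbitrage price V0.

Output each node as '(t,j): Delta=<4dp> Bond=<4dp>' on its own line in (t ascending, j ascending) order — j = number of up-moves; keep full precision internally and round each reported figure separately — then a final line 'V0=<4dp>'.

Risk-neutral probability p* = (R−d)/(u−d) = (1−0.89)/(1.13−0.89) = 0.4583.
Terminal values V(3,·): V(3,0)=0.0000, V(3,1)=0.0000, V(3,2)=32.9219, V(3,3)=80.1161
(2,0): S=121.9834. Δ = (V_up−V_dn)/(S_up−S_dn) = (0.0000−0.0000)/(137.8412−108.5652) = 0.0000. V = [p*·0.0000 + (1−p*)·0.0000]/1 = 0.0000. B = V − Δ·S = 0.0000.
(2,1): S=154.8778. Δ = (V_up−V_dn)/(S_up−S_dn) = (32.9219−0.0000)/(175.0119−137.8412) = 0.8857. V = [p*·32.9219 + (1−p*)·0.0000]/1 = 15.0892. B = V − Δ·S = -122.0854.
(2,2): S=196.6426. Δ = (V_up−V_dn)/(S_up−S_dn) = (80.1161−32.9219)/(222.2061−175.0119) = 1.0000. V = [p*·80.1161 + (1−p*)·32.9219]/1 = 54.5526. B = V − Δ·S = -142.0900.
(1,0): S=137.0600. Δ = (V_up−V_dn)/(S_up−S_dn) = (15.0892−0.0000)/(154.8778−121.9834) = 0.4587. V = [p*·15.0892 + (1−p*)·0.0000]/1 = 6.9159. B = V − Δ·S = -55.9558.
(1,1): S=174.0200. Δ = (V_up−V_dn)/(S_up−S_dn) = (54.5526−15.0892)/(196.6426−154.8778) = 0.9449. V = [p*·54.5526 + (1−p*)·15.0892]/1 = 33.1766. B = V − Δ·S = -131.2542.
(0,0): S=154.0000. Δ = (V_up−V_dn)/(S_up−S_dn) = (33.1766−6.9159)/(174.0200−137.0600) = 0.7105. V = [p*·33.1766 + (1−p*)·6.9159]/1 = 18.9520. B = V − Δ·S = -90.4676.
Self-financing check: at every node Δ·S+B equals the discounted successor values.

(0,0): Delta=0.7105 Bond=-90.4676
(1,0): Delta=0.4587 Bond=-55.9558
(1,1): Delta=0.9449 Bond=-131.2542
(2,0): Delta=0.0000 Bond=0.0000
(2,1): Delta=0.8857 Bond=-122.0854
(2,2): Delta=1.0000 Bond=-142.0900
V0=18.9520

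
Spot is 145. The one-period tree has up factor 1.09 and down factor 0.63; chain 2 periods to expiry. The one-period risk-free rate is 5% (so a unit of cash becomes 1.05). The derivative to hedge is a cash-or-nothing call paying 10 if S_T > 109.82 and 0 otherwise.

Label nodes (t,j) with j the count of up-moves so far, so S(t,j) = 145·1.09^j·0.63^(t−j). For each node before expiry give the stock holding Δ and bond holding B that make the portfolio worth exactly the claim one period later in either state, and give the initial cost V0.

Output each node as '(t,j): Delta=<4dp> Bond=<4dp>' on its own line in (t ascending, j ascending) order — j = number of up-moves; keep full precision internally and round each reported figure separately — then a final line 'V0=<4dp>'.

The replicating-portfolio and risk-neutral prices coincide; use p* = (1.05−0.63)/(1.09−0.63) = 0.9130 for the latter.
Terminal values V(2,·): V(2,0)=0.0000, V(2,1)=0.0000, V(2,2)=10.0000
  t=1,j=0: stock 91.3500 → up 99.5715 (V=0.0000), down 57.5505 (V=0.0000). Price 0.0000; hedge Δ=0.0000, bond B=0.0000.
  t=1,j=1: stock 158.0500 → up 172.2745 (V=10.0000), down 99.5715 (V=0.0000). Price 8.6957; hedge Δ=0.1375, bond B=-13.0435.
  t=0,j=0: stock 145.0000 → up 158.0500 (V=8.6957), down 91.3500 (V=0.0000). Price 7.5614; hedge Δ=0.1304, bond B=-11.3422.
Self-financing check: at every node Δ·S+B equals the discounted successor values.

(0,0): Delta=0.1304 Bond=-11.3422
(1,0): Delta=0.0000 Bond=0.0000
(1,1): Delta=0.1375 Bond=-13.0435
V0=7.5614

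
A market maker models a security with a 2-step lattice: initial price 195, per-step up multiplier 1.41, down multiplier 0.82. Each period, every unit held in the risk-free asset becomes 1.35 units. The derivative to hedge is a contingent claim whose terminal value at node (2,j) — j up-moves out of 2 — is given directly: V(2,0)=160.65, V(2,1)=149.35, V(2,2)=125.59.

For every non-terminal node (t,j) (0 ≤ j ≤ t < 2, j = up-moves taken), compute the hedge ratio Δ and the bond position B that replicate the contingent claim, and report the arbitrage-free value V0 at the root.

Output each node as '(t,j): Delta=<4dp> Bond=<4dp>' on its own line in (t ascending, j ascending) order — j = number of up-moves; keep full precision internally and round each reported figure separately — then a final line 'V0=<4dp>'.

Since d<R<u, set p* = (R−d)/(u−d) = 0.8983; price each node as the discounted p*-expectation of its children.
Terminal values V(2,·): V(2,0)=160.6500, V(2,1)=149.3500, V(2,2)=125.5900
  t=1,j=0: stock 159.9000 → up 225.4590 (V=149.3500), down 131.1180 (V=160.6500). Price 111.4809; hedge Δ=-0.1198, bond B=130.6334.
  t=1,j=1: stock 274.9500 → up 387.6795 (V=125.5900), down 225.4590 (V=149.3500). Price 94.8195; hedge Δ=-0.1465, bond B=135.0906.
  t=0,j=0: stock 195.0000 → up 274.9500 (V=94.8195), down 159.9000 (V=111.4809). Price 71.4917; hedge Δ=-0.1448, bond B=99.7314.
Self-financing check: at every node Δ·S+B equals the discounted successor values.

(0,0): Delta=-0.1448 Bond=99.7314
(1,0): Delta=-0.1198 Bond=130.6334
(1,1): Delta=-0.1465 Bond=135.0906
V0=71.4917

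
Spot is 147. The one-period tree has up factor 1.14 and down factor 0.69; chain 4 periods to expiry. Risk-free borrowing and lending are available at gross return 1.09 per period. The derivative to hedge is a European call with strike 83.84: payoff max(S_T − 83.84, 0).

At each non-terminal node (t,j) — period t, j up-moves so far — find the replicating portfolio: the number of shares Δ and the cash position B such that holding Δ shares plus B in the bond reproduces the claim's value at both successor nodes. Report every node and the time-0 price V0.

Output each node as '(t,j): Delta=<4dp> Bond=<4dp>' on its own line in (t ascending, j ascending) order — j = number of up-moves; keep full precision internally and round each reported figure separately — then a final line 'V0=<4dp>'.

(0,0): Delta=0.9886 Bond=-57.6120
(1,0): Delta=0.8902 Bond=-52.8165
(1,1): Delta=0.9960 Bond=-64.0446
(2,0): Delta=0.1842 Bond=-8.1618
(2,1): Delta=0.9436 Bond=-63.7460
(2,2): Delta=1.0000 Bond=-70.5665
(3,0): Delta=0.0000 Bond=0.0000
(3,1): Delta=0.1982 Bond=-10.0085
(3,2): Delta=1.0000 Bond=-76.9174
(3,3): Delta=1.0000 Bond=-76.9174
V0=87.7106

Since d<R<u, set p* = (R−d)/(u−d) = 0.8889; price each node as the discounted p*-expectation of its children.
Terminal payoffs: V(4,0)=0.0000, V(4,1)=0.0000, V(4,2)=7.1147, V(4,3)=66.4330, V(4,4)=164.4371
  t=3,j=0: stock 48.2908 → up 55.0515 (V=0.0000), down 33.3207 (V=0.0000). Price 0.0000; hedge Δ=0.0000, bond B=0.0000.
  t=3,j=1: stock 79.7848 → up 90.9547 (V=7.1147), down 55.0515 (V=0.0000). Price 5.8020; hedge Δ=0.1982, bond B=-10.0085.
  t=3,j=2: stock 131.8184 → up 150.2730 (V=66.4330), down 90.9547 (V=7.1147). Price 54.9010; hedge Δ=1.0000, bond B=-76.9174.
  t=3,j=3: stock 217.7870 → up 248.2771 (V=164.4371), down 150.2730 (V=66.4330). Price 140.8695; hedge Δ=1.0000, bond B=-76.9174.
  t=2,j=0: stock 69.9867 → up 79.7848 (V=5.8020), down 48.2908 (V=0.0000). Price 4.7315; hedge Δ=0.1842, bond B=-8.1618.
  t=2,j=1: stock 115.6302 → up 131.8184 (V=54.9010), down 79.7848 (V=5.8020). Price 45.3629; hedge Δ=0.9436, bond B=-63.7460.
  t=2,j=2: stock 191.0412 → up 217.7870 (V=140.8695), down 131.8184 (V=54.9010). Price 120.4747; hedge Δ=1.0000, bond B=-70.5665.
  t=1,j=0: stock 101.4300 → up 115.6302 (V=45.3629), down 69.9867 (V=4.7315). Price 37.4755; hedge Δ=0.8902, bond B=-52.8165.
  t=1,j=1: stock 167.5800 → up 191.0412 (V=120.4747), down 115.6302 (V=45.3629). Price 102.8706; hedge Δ=0.9960, bond B=-64.0446.
  t=0,j=0: stock 147.0000 → up 167.5800 (V=102.8706), down 101.4300 (V=37.4755). Price 87.7106; hedge Δ=0.9886, bond B=-57.6120.
Root portfolio cost Δ·147+B reproduces V0=87.7106.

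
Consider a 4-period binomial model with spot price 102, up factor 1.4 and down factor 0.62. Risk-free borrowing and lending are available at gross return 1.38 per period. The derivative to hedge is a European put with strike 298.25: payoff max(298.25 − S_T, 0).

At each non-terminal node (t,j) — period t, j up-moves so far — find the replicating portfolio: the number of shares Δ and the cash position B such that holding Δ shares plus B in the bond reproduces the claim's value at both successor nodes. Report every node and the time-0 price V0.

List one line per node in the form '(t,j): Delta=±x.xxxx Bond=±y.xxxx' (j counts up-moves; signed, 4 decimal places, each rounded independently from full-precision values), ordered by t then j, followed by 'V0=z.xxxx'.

Since d<R<u, set p* = (R−d)/(u−d) = 0.9744; price each node as the discounted p*-expectation of its children.
At expiry t=4: V(4,0)=283.1781, V(4,1)=264.2168, V(4,2)=221.4008, V(4,3)=124.7194, V(4,4)=0.0000
Node (3,0) S=24.3095: V=(p*·264.2168+(1−p*)·283.1781)/1.38=191.8137; Δ=(264.2168−283.1781)/(34.0332−15.0719)=-1.0000; B=V−Δ·S=216.1232
Node (3,1) S=54.8923: V=(p*·221.4008+(1−p*)·264.2168)/1.38=161.2309; Δ=(221.4008−264.2168)/(76.8492−34.0332)=-1.0000; B=V−Δ·S=216.1232
Node (3,2) S=123.9504: V=(p*·124.7194+(1−p*)·221.4008)/1.38=92.1728; Δ=(124.7194−221.4008)/(173.5306−76.8492)=-1.0000; B=V−Δ·S=216.1232
Node (3,3) S=279.8880: V=(p*·0.0000+(1−p*)·124.7194)/1.38=2.3173; Δ=(0.0000−124.7194)/(391.8432−173.5306)=-0.5713; B=V−Δ·S=162.2141
Node (2,0) S=39.2088: V=(p*·161.2309+(1−p*)·191.8137)/1.38=117.4022; Δ=(161.2309−191.8137)/(54.8923−24.3095)=-1.0000; B=V−Δ·S=156.6110
Node (2,1) S=88.5360: V=(p*·92.1728+(1−p*)·161.2309)/1.38=68.0750; Δ=(92.1728−161.2309)/(123.9504−54.8923)=-1.0000; B=V−Δ·S=156.6110
Node (2,2) S=199.9200: V=(p*·2.3173+(1−p*)·92.1728)/1.38=3.3488; Δ=(2.3173−92.1728)/(279.8880−123.9504)=-0.5762; B=V−Δ·S=118.5481
Node (1,0) S=63.2400: V=(p*·68.0750+(1−p*)·117.4022)/1.38=50.2462; Δ=(68.0750−117.4022)/(88.5360−39.2088)=-1.0000; B=V−Δ·S=113.4862
Node (1,1) S=142.8000: V=(p*·3.3488+(1−p*)·68.0750)/1.38=3.6293; Δ=(3.3488−68.0750)/(199.9200−88.5360)=-0.5811; B=V−Δ·S=86.6116
Node (0,0) S=102.0000: V=(p*·3.6293+(1−p*)·50.2462)/1.38=3.4961; Δ=(3.6293−50.2462)/(142.8000−63.2400)=-0.5859; B=V−Δ·S=63.2614
Check: Δ(0,0)·S0 + B(0,0) = 3.4961 = V0.

(0,0): Delta=-0.5859 Bond=63.2614
(1,0): Delta=-1.0000 Bond=113.4862
(1,1): Delta=-0.5811 Bond=86.6116
(2,0): Delta=-1.0000 Bond=156.6110
(2,1): Delta=-1.0000 Bond=156.6110
(2,2): Delta=-0.5762 Bond=118.5481
(3,0): Delta=-1.0000 Bond=216.1232
(3,1): Delta=-1.0000 Bond=216.1232
(3,2): Delta=-1.0000 Bond=216.1232
(3,3): Delta=-0.5713 Bond=162.2141
V0=3.4961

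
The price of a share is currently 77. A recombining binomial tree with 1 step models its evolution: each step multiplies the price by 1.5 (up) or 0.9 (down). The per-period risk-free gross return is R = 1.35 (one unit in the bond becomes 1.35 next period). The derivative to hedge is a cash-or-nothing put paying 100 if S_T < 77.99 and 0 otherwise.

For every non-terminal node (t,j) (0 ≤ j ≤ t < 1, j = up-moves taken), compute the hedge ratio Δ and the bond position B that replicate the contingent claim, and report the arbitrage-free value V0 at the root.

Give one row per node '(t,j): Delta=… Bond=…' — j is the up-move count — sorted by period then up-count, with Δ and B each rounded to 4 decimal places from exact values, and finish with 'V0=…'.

Risk-neutral probability p* = (R−d)/(u−d) = (1.35−0.9)/(1.5−0.9) = 0.7500.
Terminal values V(1,·): V(1,0)=100.0000, V(1,1)=0.0000
  t=0,j=0: stock 77.0000 → up 115.5000 (V=0.0000), down 69.3000 (V=100.0000). Price 18.5185; hedge Δ=-2.1645, bond B=185.1852.
Each (Δ,B) replicates both successor values, so the strategy is self-financing and V0 is arbitrage-free.

(0,0): Delta=-2.1645 Bond=185.1852
V0=18.5185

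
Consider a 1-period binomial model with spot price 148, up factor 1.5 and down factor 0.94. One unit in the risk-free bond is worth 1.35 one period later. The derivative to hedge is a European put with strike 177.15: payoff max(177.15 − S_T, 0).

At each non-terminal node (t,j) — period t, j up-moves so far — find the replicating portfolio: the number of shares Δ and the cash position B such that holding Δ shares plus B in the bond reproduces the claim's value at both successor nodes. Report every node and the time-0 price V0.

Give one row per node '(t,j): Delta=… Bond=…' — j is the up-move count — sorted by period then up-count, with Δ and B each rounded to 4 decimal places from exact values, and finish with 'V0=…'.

(0,0): Delta=-0.4589 Bond=75.4563
V0=7.5456

Since d<R<u, set p* = (R−d)/(u−d) = 0.7321; price each node as the discounted p*-expectation of its children.
Terminal payoffs: V(1,0)=38.0300, V(1,1)=0.0000
Node (0,0) S=148.0000: V=(p*·0.0000+(1−p*)·38.0300)/1.35=7.5456; Δ=(0.0000−38.0300)/(222.0000−139.1200)=-0.4589; B=V−Δ·S=75.4563
Self-financing check: at every node Δ·S+B equals the discounted successor values.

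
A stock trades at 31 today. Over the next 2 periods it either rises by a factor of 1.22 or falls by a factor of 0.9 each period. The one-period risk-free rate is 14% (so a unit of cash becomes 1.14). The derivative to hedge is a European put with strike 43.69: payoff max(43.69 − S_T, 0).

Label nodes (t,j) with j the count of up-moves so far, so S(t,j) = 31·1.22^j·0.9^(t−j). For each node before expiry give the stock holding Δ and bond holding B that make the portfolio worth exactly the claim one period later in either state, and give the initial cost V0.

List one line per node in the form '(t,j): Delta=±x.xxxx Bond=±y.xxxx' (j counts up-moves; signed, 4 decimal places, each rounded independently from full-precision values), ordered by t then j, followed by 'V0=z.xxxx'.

Since d<R<u, set p* = (R−d)/(u−d) = 0.7500; price each node as the discounted p*-expectation of its children.
Terminal payoffs: V(2,0)=18.5800, V(2,1)=9.6520, V(2,2)=0.0000
  t=1,j=0: stock 27.9000 → up 34.0380 (V=9.6520), down 25.1100 (V=18.5800). Price 10.4246; hedge Δ=-1.0000, bond B=38.3246.
  t=1,j=1: stock 37.8200 → up 46.1404 (V=0.0000), down 34.0380 (V=9.6520). Price 2.1167; hedge Δ=-0.7975, bond B=32.2792.
  t=0,j=0: stock 31.0000 → up 37.8200 (V=2.1167), down 27.9000 (V=10.4246). Price 3.6786; hedge Δ=-0.8375, bond B=29.6408.
The time-0 hedge costs 3.6786, which is the no-arbitrage price.

(0,0): Delta=-0.8375 Bond=29.6408
(1,0): Delta=-1.0000 Bond=38.3246
(1,1): Delta=-0.7975 Bond=32.2792
V0=3.6786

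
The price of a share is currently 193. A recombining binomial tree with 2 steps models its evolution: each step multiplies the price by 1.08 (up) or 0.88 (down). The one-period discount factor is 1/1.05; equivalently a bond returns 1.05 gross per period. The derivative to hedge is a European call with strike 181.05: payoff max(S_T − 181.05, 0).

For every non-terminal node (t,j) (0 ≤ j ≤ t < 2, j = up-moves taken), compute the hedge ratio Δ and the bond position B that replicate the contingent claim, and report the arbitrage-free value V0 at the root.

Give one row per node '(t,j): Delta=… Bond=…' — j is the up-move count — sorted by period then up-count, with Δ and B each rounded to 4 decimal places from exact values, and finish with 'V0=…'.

(0,0): Delta=0.8831 Bond=-141.0081
(1,0): Delta=0.0700 Bond=-9.9616
(1,1): Delta=1.0000 Bond=-172.4286
V0=29.4270

No-arbitrage ⇒ martingale measure with p* = (R−d)/(u−d) = 0.8500.
At expiry t=2: V(2,0)=0.0000, V(2,1)=2.3772, V(2,2)=44.0652
  t=1,j=0: stock 169.8400 → up 183.4272 (V=2.3772), down 149.4592 (V=0.0000). Price 1.9244; hedge Δ=0.0700, bond B=-9.9616.
  t=1,j=1: stock 208.4400 → up 225.1152 (V=44.0652), down 183.4272 (V=2.3772). Price 36.0114; hedge Δ=1.0000, bond B=-172.4286.
  t=0,j=0: stock 193.0000 → up 208.4400 (V=36.0114), down 169.8400 (V=1.9244). Price 29.4270; hedge Δ=0.8831, bond B=-141.0081.
Root portfolio cost Δ·193+B reproduces V0=29.4270.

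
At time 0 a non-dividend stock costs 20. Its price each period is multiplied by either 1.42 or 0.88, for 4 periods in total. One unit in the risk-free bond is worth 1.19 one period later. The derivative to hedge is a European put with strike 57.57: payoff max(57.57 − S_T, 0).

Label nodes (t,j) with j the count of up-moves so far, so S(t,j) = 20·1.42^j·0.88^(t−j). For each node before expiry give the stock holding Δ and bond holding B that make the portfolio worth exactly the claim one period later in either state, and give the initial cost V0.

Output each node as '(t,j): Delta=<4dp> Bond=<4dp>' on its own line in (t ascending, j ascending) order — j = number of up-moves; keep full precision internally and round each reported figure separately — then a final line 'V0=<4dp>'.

(0,0): Delta=-0.7531 Bond=25.0573
(1,0): Delta=-1.0000 Bond=34.1629
(1,1): Delta=-0.6396 Bond=26.5946
(2,0): Delta=-1.0000 Bond=40.6539
(2,1): Delta=-1.0000 Bond=40.6539
(2,2): Delta=-0.4739 Bond=24.9655
(3,0): Delta=-1.0000 Bond=48.3782
(3,1): Delta=-1.0000 Bond=48.3782
(3,2): Delta=-1.0000 Bond=48.3782
(3,3): Delta=-0.2321 Bond=15.8576
V0=9.9945

Since d<R<u, set p* = (R−d)/(u−d) = 0.5741; price each node as the discounted p*-expectation of its children.
Terminal payoffs: V(4,0)=45.5761, V(4,1)=38.2162, V(4,2)=26.3400, V(4,3)=7.1761, V(4,4)=0.0000
(3,0): S=13.6294. Δ = (V_up−V_dn)/(S_up−S_dn) = (38.2162−45.5761)/(19.3538−11.9939) = -1.0000. V = [p*·38.2162 + (1−p*)·45.5761]/1.19 = 34.7487. B = V − Δ·S = 48.3782.
(3,1): S=21.9930. Δ = (V_up−V_dn)/(S_up−S_dn) = (26.3400−38.2162)/(31.2300−19.3538) = -1.0000. V = [p*·26.3400 + (1−p*)·38.2162]/1.19 = 26.3852. B = V − Δ·S = 48.3782.
(3,2): S=35.4886. Δ = (V_up−V_dn)/(S_up−S_dn) = (7.1761−26.3400)/(50.3939−31.2300) = -1.0000. V = [p*·7.1761 + (1−p*)·26.3400]/1.19 = 12.8895. B = V − Δ·S = 48.3782.
(3,3): S=57.2658. Δ = (V_up−V_dn)/(S_up−S_dn) = (0.0000−7.1761)/(81.3174−50.3939) = -0.2321. V = [p*·0.0000 + (1−p*)·7.1761]/1.19 = 2.5685. B = V − Δ·S = 15.8576.
(2,0): S=15.4880. Δ = (V_up−V_dn)/(S_up−S_dn) = (26.3852−34.7487)/(21.9930−13.6294) = -1.0000. V = [p*·26.3852 + (1−p*)·34.7487]/1.19 = 25.1659. B = V − Δ·S = 40.6539.
(2,1): S=24.9920. Δ = (V_up−V_dn)/(S_up−S_dn) = (12.8895−26.3852)/(35.4886−21.9930) = -1.0000. V = [p*·12.8895 + (1−p*)·26.3852]/1.19 = 15.6619. B = V − Δ·S = 40.6539.
(2,2): S=40.3280. Δ = (V_up−V_dn)/(S_up−S_dn) = (2.5685−12.8895)/(57.2658−35.4886) = -0.4739. V = [p*·2.5685 + (1−p*)·12.8895]/1.19 = 5.8525. B = V − Δ·S = 24.9655.
(1,0): S=17.6000. Δ = (V_up−V_dn)/(S_up−S_dn) = (15.6619−25.1659)/(24.9920−15.4880) = -1.0000. V = [p*·15.6619 + (1−p*)·25.1659]/1.19 = 16.5629. B = V − Δ·S = 34.1629.
(1,1): S=28.4000. Δ = (V_up−V_dn)/(S_up−S_dn) = (5.8525−15.6619)/(40.3280−24.9920) = -0.6396. V = [p*·5.8525 + (1−p*)·15.6619]/1.19 = 8.4291. B = V − Δ·S = 26.5946.
(0,0): S=20.0000. Δ = (V_up−V_dn)/(S_up−S_dn) = (8.4291−16.5629)/(28.4000−17.6000) = -0.7531. V = [p*·8.4291 + (1−p*)·16.5629]/1.19 = 9.9945. B = V − Δ·S = 25.0573.
Root portfolio cost Δ·20+B reproduces V0=9.9945.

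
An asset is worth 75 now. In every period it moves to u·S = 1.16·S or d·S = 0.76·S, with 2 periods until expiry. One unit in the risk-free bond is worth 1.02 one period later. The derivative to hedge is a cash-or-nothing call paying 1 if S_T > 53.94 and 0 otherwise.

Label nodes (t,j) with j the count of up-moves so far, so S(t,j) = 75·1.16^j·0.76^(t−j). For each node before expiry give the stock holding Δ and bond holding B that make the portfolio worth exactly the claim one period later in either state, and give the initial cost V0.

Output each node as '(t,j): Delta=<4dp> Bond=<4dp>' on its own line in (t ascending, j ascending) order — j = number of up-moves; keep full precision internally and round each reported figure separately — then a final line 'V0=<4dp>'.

No-arbitrage ⇒ martingale measure with p* = (R−d)/(u−d) = 0.6500.
Terminal values V(2,·): V(2,0)=0.0000, V(2,1)=1.0000, V(2,2)=1.0000
Node (1,0) S=57.0000: V=(p*·1.0000+(1−p*)·0.0000)/1.02=0.6373; Δ=(1.0000−0.0000)/(66.1200−43.3200)=0.0439; B=V−Δ·S=-1.8627
Node (1,1) S=87.0000: V=(p*·1.0000+(1−p*)·1.0000)/1.02=0.9804; Δ=(1.0000−1.0000)/(100.9200−66.1200)=0.0000; B=V−Δ·S=0.9804
Node (0,0) S=75.0000: V=(p*·0.9804+(1−p*)·0.6373)/1.02=0.8434; Δ=(0.9804−0.6373)/(87.0000−57.0000)=0.0114; B=V−Δ·S=-0.0144
Self-financing check: at every node Δ·S+B equals the discounted successor values.

(0,0): Delta=0.0114 Bond=-0.0144
(1,0): Delta=0.0439 Bond=-1.8627
(1,1): Delta=0.0000 Bond=0.9804
V0=0.8434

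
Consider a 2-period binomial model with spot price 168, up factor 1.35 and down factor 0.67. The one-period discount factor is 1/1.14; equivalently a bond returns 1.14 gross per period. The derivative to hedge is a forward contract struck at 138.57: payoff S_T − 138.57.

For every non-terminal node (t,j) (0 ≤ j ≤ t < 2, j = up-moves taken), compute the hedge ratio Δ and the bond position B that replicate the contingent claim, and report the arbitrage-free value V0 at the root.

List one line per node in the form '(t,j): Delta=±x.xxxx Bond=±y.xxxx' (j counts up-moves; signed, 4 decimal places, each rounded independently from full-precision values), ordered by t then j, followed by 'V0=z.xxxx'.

(0,0): Delta=1.0000 Bond=-106.6251
(1,0): Delta=1.0000 Bond=-121.5526
(1,1): Delta=1.0000 Bond=-121.5526
V0=61.3749

Under the risk-neutral measure, an up-move has probability p* = (R−d)/(u−d) = 0.6912 and values discount at R = 1.14.
Terminal payoffs: V(2,0)=-63.1548, V(2,1)=13.3860, V(2,2)=167.6100
(1,0): S=112.5600. Δ = (V_up−V_dn)/(S_up−S_dn) = (13.3860−-63.1548)/(151.9560−75.4152) = 1.0000. V = [p*·13.3860 + (1−p*)·-63.1548]/1.14 = -8.9926. B = V − Δ·S = -121.5526.
(1,1): S=226.8000. Δ = (V_up−V_dn)/(S_up−S_dn) = (167.6100−13.3860)/(306.1800−151.9560) = 1.0000. V = [p*·167.6100 + (1−p*)·13.3860]/1.14 = 105.2474. B = V − Δ·S = -121.5526.
(0,0): S=168.0000. Δ = (V_up−V_dn)/(S_up−S_dn) = (105.2474−-8.9926)/(226.8000−112.5600) = 1.0000. V = [p*·105.2474 + (1−p*)·-8.9926]/1.14 = 61.3749. B = V − Δ·S = -106.6251.
The time-0 hedge costs 61.3749, which is the no-arbitrage price.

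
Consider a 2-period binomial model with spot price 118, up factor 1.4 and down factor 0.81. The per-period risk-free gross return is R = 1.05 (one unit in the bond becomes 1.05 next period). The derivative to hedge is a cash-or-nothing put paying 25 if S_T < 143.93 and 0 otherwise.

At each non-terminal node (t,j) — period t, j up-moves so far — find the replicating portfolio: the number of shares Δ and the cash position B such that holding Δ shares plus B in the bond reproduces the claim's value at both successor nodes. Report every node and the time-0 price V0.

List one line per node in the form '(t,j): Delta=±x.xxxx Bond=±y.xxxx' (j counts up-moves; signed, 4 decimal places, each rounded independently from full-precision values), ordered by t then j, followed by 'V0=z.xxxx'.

(0,0): Delta=-0.1391 Bond=35.3392
(1,0): Delta=0.0000 Bond=23.8095
(1,1): Delta=-0.2565 Bond=56.4972
V0=18.9236

The replicating-portfolio and risk-neutral prices coincide; use p* = (1.05−0.81)/(1.4−0.81) = 0.4068 for the latter.
Terminal payoffs: V(2,0)=25.0000, V(2,1)=25.0000, V(2,2)=0.0000
  t=1,j=0: stock 95.5800 → up 133.8120 (V=25.0000), down 77.4198 (V=25.0000). Price 23.8095; hedge Δ=0.0000, bond B=23.8095.
  t=1,j=1: stock 165.2000 → up 231.2800 (V=0.0000), down 133.8120 (V=25.0000). Price 14.1243; hedge Δ=-0.2565, bond B=56.4972.
  t=0,j=0: stock 118.0000 → up 165.2000 (V=14.1243), down 95.5800 (V=23.8095). Price 18.9236; hedge Δ=-0.1391, bond B=35.3392.
Check: Δ(0,0)·S0 + B(0,0) = 18.9236 = V0.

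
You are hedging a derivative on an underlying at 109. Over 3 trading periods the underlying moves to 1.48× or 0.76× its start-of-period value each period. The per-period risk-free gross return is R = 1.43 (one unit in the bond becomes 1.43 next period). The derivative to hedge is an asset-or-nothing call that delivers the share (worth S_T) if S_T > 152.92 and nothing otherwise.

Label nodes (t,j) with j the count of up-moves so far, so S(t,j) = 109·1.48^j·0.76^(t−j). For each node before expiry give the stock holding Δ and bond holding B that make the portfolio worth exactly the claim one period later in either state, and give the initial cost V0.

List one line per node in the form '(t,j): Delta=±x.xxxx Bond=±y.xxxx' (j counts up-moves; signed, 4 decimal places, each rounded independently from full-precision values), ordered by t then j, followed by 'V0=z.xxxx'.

(0,0): Delta=1.0737 Bond=-8.4654
(1,0): Delta=1.9797 Bond=-87.1595
(1,1): Delta=1.0390 Bond=-6.5044
(2,0): Delta=0.0000 Bond=0.0000
(2,1): Delta=2.0556 Bond=-133.9395
(2,2): Delta=1.0000 Bond=0.0000
V0=108.5655

The replicating-portfolio and risk-neutral prices coincide; use p* = (1.43−0.76)/(1.48−0.76) = 0.9306 for the latter.
Terminal payoffs: V(3,0)=0.0000, V(3,1)=0.0000, V(3,2)=181.4527, V(3,3)=353.3553
(2,0): S=62.9584. Δ = (V_up−V_dn)/(S_up−S_dn) = (0.0000−0.0000)/(93.1784−47.8484) = 0.0000. V = [p*·0.0000 + (1−p*)·0.0000]/1.43 = 0.0000. B = V − Δ·S = 0.0000.
(2,1): S=122.6032. Δ = (V_up−V_dn)/(S_up−S_dn) = (181.4527−0.0000)/(181.4527−93.1784) = 2.0556. V = [p*·181.4527 + (1−p*)·0.0000]/1.43 = 118.0782. B = V − Δ·S = -133.9395.
(2,2): S=238.7536. Δ = (V_up−V_dn)/(S_up−S_dn) = (353.3553−181.4527)/(353.3553−181.4527) = 1.0000. V = [p*·353.3553 + (1−p*)·181.4527]/1.43 = 238.7536. B = V − Δ·S = 0.0000.
(1,0): S=82.8400. Δ = (V_up−V_dn)/(S_up−S_dn) = (118.0782−0.0000)/(122.6032−62.9584) = 1.9797. V = [p*·118.0782 + (1−p*)·0.0000]/1.43 = 76.8380. B = V − Δ·S = -87.1595.
(1,1): S=161.3200. Δ = (V_up−V_dn)/(S_up−S_dn) = (238.7536−118.0782)/(238.7536−122.6032) = 1.0390. V = [p*·238.7536 + (1−p*)·118.0782]/1.43 = 161.1003. B = V − Δ·S = -6.5044.
(0,0): S=109.0000. Δ = (V_up−V_dn)/(S_up−S_dn) = (161.1003−76.8380)/(161.3200−82.8400) = 1.0737. V = [p*·161.1003 + (1−p*)·76.8380]/1.43 = 108.5655. B = V − Δ·S = -8.4654.
Each (Δ,B) replicates both successor values, so the strategy is self-financing and V0 is arbitrage-free.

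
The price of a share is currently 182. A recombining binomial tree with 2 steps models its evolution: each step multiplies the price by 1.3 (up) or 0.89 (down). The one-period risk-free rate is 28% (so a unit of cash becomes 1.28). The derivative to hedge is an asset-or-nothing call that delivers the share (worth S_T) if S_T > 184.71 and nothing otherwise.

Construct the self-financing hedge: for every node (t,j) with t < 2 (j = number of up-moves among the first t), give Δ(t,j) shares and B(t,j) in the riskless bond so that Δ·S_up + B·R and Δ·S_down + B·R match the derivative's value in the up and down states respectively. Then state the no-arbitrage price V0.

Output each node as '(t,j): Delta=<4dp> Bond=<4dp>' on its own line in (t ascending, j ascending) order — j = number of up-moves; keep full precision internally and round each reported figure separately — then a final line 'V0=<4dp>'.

(0,0): Delta=1.0736 Bond=-13.6093
(1,0): Delta=3.1707 Bond=-357.1091
(1,1): Delta=1.0000 Bond=0.0000
V0=181.7906

No-arbitrage ⇒ martingale measure with p* = (R−d)/(u−d) = 0.9512.
At expiry t=2: V(2,0)=0.0000, V(2,1)=210.5740, V(2,2)=307.5800
(1,0): S=161.9800. Δ = (V_up−V_dn)/(S_up−S_dn) = (210.5740−0.0000)/(210.5740−144.1622) = 3.1707. V = [p*·210.5740 + (1−p*)·0.0000]/1.28 = 156.4860. B = V − Δ·S = -357.1091.
(1,1): S=236.6000. Δ = (V_up−V_dn)/(S_up−S_dn) = (307.5800−210.5740)/(307.5800−210.5740) = 1.0000. V = [p*·307.5800 + (1−p*)·210.5740]/1.28 = 236.6000. B = V − Δ·S = 0.0000.
(0,0): S=182.0000. Δ = (V_up−V_dn)/(S_up−S_dn) = (236.6000−156.4860)/(236.6000−161.9800) = 1.0736. V = [p*·236.6000 + (1−p*)·156.4860]/1.28 = 181.7906. B = V − Δ·S = -13.6093.
Each (Δ,B) replicates both successor values, so the strategy is self-financing and V0 is arbitrage-free.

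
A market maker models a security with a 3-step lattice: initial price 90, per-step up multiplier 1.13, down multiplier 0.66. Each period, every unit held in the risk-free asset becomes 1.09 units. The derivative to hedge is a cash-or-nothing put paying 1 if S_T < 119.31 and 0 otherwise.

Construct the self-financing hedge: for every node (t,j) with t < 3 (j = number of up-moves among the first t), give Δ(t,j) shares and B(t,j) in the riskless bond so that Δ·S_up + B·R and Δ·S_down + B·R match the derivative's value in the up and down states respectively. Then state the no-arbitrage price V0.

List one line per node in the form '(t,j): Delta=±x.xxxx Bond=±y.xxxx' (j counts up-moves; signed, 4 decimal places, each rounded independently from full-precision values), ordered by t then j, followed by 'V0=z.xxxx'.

(0,0): Delta=-0.0167 Bond=1.6798
(1,0): Delta=0.0000 Bond=0.8417
(1,1): Delta=-0.0176 Bond=1.9230
(2,0): Delta=0.0000 Bond=0.9174
(2,1): Delta=0.0000 Bond=0.9174
(2,2): Delta=-0.0185 Bond=2.2057
V0=0.1809

Since d<R<u, set p* = (R−d)/(u−d) = 0.9149; price each node as the discounted p*-expectation of its children.
At expiry t=3: V(3,0)=1.0000, V(3,1)=1.0000, V(3,2)=1.0000, V(3,3)=0.0000
(2,0): S=39.2040. Δ = (V_up−V_dn)/(S_up−S_dn) = (1.0000−1.0000)/(44.3005−25.8746) = 0.0000. V = [p*·1.0000 + (1−p*)·1.0000]/1.09 = 0.9174. B = V − Δ·S = 0.9174.
(2,1): S=67.1220. Δ = (V_up−V_dn)/(S_up−S_dn) = (1.0000−1.0000)/(75.8479−44.3005) = 0.0000. V = [p*·1.0000 + (1−p*)·1.0000]/1.09 = 0.9174. B = V − Δ·S = 0.9174.
(2,2): S=114.9210. Δ = (V_up−V_dn)/(S_up−S_dn) = (0.0000−1.0000)/(129.8607−75.8479) = -0.0185. V = [p*·0.0000 + (1−p*)·1.0000]/1.09 = 0.0781. B = V − Δ·S = 2.2057.
(1,0): S=59.4000. Δ = (V_up−V_dn)/(S_up−S_dn) = (0.9174−0.9174)/(67.1220−39.2040) = 0.0000. V = [p*·0.9174 + (1−p*)·0.9174]/1.09 = 0.8417. B = V − Δ·S = 0.8417.
(1,1): S=101.7000. Δ = (V_up−V_dn)/(S_up−S_dn) = (0.0781−0.9174)/(114.9210−67.1220) = -0.0176. V = [p*·0.0781 + (1−p*)·0.9174]/1.09 = 0.1372. B = V − Δ·S = 1.9230.
(0,0): S=90.0000. Δ = (V_up−V_dn)/(S_up−S_dn) = (0.1372−0.8417)/(101.7000−59.4000) = -0.0167. V = [p*·0.1372 + (1−p*)·0.8417]/1.09 = 0.1809. B = V − Δ·S = 1.6798.
Check: Δ(0,0)·S0 + B(0,0) = 0.1809 = V0.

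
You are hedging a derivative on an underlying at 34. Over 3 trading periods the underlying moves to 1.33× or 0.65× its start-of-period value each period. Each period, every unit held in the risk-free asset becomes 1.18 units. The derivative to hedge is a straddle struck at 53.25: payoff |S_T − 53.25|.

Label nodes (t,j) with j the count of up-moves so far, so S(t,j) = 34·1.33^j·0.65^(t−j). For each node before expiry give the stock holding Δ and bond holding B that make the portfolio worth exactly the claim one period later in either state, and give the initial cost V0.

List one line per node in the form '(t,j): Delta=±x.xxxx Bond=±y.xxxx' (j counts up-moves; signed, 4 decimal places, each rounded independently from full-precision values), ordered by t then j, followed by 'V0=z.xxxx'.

(0,0): Delta=0.0092 Bond=13.5089
(1,0): Delta=-1.0000 Bond=38.2433
(1,1): Delta=0.1488 Bond=9.6284
(2,0): Delta=-1.0000 Bond=45.1271
(2,1): Delta=-1.0000 Bond=45.1271
(2,2): Delta=0.3077 Bond=1.8051
V0=13.8209

No-arbitrage ⇒ martingale measure with p* = (R−d)/(u−d) = 0.7794.
Terminal values V(3,·): V(3,0)=43.9128, V(3,1)=34.1445, V(3,2)=14.1573, V(3,3)=26.7397
  t=2,j=0: stock 14.3650 → up 19.1055 (V=34.1445), down 9.3373 (V=43.9128). Price 30.7621; hedge Δ=-1.0000, bond B=45.1271.
  t=2,j=1: stock 29.3930 → up 39.0927 (V=14.1573), down 19.1055 (V=34.1445). Price 15.7341; hedge Δ=-1.0000, bond B=45.1271.
  t=2,j=2: stock 60.1426 → up 79.9897 (V=26.7397), down 39.0927 (V=14.1573). Price 20.3086; hedge Δ=0.3077, bond B=1.8051.
  t=1,j=0: stock 22.1000 → up 29.3930 (V=15.7341), down 14.3650 (V=30.7621). Price 16.1433; hedge Δ=-1.0000, bond B=38.2433.
  t=1,j=1: stock 45.2200 → up 60.1426 (V=20.3086), down 29.3930 (V=15.7341). Price 16.3555; hedge Δ=0.1488, bond B=9.6284.
  t=0,j=0: stock 34.0000 → up 45.2200 (V=16.3555), down 22.1000 (V=16.1433). Price 13.8209; hedge Δ=0.0092, bond B=13.5089.
Check: Δ(0,0)·S0 + B(0,0) = 13.8209 = V0.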